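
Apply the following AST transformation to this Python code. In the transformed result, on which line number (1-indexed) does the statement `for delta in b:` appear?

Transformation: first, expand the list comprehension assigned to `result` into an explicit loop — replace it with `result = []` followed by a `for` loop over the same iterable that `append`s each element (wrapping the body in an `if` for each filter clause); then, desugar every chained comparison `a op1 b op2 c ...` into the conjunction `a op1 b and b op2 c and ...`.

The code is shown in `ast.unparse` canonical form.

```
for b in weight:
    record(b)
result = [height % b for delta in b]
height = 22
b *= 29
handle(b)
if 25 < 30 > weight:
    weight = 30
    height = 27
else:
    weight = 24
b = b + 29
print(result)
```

4

Transformed code:
for b in weight:
    record(b)
result = []
for delta in b:
    result.append(height % b)
height = 22
b *= 29
handle(b)
if 25 < 30 and 30 > weight:
    weight = 30
    height = 27
else:
    weight = 24
b = b + 29
print(result)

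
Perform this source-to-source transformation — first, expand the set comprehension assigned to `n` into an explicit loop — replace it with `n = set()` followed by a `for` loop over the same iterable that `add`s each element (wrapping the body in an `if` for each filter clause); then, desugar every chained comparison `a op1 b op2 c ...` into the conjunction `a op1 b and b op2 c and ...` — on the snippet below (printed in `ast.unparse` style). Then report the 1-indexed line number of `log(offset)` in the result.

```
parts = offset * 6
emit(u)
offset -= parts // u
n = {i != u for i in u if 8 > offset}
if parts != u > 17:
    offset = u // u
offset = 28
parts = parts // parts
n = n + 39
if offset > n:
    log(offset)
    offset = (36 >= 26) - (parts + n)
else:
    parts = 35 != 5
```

Transformed code:
parts = offset * 6
emit(u)
offset -= parts // u
n = set()
for i in u:
    if 8 > offset:
        n.add(i != u)
if parts != u and u > 17:
    offset = u // u
offset = 28
parts = parts // parts
n = n + 39
if offset > n:
    log(offset)
    offset = (36 >= 26) - (parts + n)
else:
    parts = 35 != 5

14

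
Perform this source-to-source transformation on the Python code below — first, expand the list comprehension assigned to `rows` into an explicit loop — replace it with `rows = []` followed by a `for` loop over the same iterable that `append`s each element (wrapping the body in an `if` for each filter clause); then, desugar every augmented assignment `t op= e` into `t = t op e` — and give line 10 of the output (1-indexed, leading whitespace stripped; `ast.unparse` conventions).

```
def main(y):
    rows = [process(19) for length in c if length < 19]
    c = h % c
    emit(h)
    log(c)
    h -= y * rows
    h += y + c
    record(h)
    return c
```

Transformed code:
def main(y):
    rows = []
    for length in c:
        if length < 19:
            rows.append(process(19))
    c = h % c
    emit(h)
    log(c)
    h = h - y * rows
    h = h + (y + c)
    record(h)
    return c

h = h + (y + c)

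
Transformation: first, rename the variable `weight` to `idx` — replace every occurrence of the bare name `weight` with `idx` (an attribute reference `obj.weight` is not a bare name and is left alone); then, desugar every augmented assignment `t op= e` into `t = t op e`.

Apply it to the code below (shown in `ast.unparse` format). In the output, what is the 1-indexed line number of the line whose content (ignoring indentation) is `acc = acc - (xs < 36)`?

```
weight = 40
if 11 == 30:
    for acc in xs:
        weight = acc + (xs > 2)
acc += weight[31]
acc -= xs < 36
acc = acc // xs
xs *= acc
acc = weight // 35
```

Transformed code:
idx = 40
if 11 == 30:
    for acc in xs:
        idx = acc + (xs > 2)
acc = acc + idx[31]
acc = acc - (xs < 36)
acc = acc // xs
xs = xs * acc
acc = idx // 35

6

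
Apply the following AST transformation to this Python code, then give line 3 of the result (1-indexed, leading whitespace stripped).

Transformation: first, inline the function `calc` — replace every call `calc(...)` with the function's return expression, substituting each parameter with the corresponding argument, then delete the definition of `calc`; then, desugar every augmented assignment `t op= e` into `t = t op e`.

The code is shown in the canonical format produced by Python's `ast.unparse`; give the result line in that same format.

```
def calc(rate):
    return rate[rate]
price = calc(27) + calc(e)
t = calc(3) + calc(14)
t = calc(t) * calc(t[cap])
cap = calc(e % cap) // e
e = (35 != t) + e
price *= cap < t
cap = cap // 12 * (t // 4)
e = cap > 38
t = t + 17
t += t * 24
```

Transformed code:
price = 27[27] + e[e]
t = 3[3] + 14[14]
t = t[t] * t[cap][t[cap]]
cap = (e % cap)[e % cap] // e
e = (35 != t) + e
price = price * (cap < t)
cap = cap // 12 * (t // 4)
e = cap > 38
t = t + 17
t = t + t * 24

t = t[t] * t[cap][t[cap]]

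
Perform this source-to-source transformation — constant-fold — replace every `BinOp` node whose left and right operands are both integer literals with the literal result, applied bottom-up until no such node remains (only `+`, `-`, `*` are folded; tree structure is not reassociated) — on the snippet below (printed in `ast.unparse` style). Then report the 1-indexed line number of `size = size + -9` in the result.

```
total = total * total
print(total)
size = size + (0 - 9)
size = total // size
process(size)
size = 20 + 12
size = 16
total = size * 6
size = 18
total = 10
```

Transformed code:
total = total * total
print(total)
size = size + -9
size = total // size
process(size)
size = 32
size = 16
total = size * 6
size = 18
total = 10

3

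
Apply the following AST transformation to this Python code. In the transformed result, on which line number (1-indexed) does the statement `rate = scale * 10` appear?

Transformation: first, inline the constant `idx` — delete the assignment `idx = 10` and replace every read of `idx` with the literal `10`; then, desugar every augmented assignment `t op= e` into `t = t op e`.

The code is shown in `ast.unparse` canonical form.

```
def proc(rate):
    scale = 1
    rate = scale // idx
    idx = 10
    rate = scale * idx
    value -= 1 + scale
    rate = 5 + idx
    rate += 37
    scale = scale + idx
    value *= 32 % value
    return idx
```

Transformed code:
def proc(rate):
    scale = 1
    rate = scale // 10
    rate = scale * 10
    value = value - (1 + scale)
    rate = 5 + 10
    rate = rate + 37
    scale = scale + 10
    value = value * (32 % value)
    return 10

4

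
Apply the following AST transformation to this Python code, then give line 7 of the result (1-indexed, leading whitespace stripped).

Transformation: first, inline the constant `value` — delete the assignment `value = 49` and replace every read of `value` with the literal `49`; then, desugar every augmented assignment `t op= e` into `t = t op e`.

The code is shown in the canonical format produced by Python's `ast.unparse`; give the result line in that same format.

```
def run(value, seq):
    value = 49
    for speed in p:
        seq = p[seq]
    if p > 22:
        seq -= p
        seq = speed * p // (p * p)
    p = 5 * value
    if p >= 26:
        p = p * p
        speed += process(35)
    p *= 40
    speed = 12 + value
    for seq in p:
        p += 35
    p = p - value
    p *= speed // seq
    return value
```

p = 5 * 49

Transformed code:
def run(value, seq):
    for speed in p:
        seq = p[seq]
    if p > 22:
        seq = seq - p
        seq = speed * p // (p * p)
    p = 5 * 49
    if p >= 26:
        p = p * p
        speed = speed + process(35)
    p = p * 40
    speed = 12 + 49
    for seq in p:
        p = p + 35
    p = p - 49
    p = p * (speed // seq)
    return 49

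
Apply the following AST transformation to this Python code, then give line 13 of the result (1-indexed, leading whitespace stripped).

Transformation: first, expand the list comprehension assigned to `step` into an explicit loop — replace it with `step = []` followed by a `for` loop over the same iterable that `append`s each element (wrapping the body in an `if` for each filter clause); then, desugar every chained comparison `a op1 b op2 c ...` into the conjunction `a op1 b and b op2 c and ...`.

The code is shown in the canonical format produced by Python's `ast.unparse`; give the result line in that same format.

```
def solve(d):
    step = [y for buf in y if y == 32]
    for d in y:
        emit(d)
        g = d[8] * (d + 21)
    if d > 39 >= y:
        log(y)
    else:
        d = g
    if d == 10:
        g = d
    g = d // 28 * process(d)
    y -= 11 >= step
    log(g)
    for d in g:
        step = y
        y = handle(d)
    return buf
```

if d == 10:

Transformed code:
def solve(d):
    step = []
    for buf in y:
        if y == 32:
            step.append(y)
    for d in y:
        emit(d)
        g = d[8] * (d + 21)
    if d > 39 and 39 >= y:
        log(y)
    else:
        d = g
    if d == 10:
        g = d
    g = d // 28 * process(d)
    y -= 11 >= step
    log(g)
    for d in g:
        step = y
        y = handle(d)
    return buf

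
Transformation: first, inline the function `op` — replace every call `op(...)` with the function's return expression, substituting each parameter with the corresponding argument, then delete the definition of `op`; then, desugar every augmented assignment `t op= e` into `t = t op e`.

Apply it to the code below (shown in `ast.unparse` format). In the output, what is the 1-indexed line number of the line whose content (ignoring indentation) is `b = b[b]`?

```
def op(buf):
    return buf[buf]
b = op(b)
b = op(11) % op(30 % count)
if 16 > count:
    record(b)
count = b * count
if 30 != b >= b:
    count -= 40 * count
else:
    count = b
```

Transformed code:
b = b[b]
b = 11[11] % (30 % count)[30 % count]
if 16 > count:
    record(b)
count = b * count
if 30 != b >= b:
    count = count - 40 * count
else:
    count = b

1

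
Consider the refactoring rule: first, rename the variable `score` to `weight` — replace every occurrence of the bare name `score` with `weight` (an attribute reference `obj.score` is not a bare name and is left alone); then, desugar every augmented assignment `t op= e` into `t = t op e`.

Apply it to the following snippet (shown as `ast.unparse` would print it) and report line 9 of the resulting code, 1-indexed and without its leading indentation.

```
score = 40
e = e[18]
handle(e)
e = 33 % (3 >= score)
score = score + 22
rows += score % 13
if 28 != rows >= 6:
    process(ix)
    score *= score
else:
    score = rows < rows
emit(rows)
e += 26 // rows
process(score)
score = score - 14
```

Transformed code:
weight = 40
e = e[18]
handle(e)
e = 33 % (3 >= weight)
weight = weight + 22
rows = rows + weight % 13
if 28 != rows >= 6:
    process(ix)
    weight = weight * weight
else:
    weight = rows < rows
emit(rows)
e = e + 26 // rows
process(weight)
weight = weight - 14

weight = weight * weight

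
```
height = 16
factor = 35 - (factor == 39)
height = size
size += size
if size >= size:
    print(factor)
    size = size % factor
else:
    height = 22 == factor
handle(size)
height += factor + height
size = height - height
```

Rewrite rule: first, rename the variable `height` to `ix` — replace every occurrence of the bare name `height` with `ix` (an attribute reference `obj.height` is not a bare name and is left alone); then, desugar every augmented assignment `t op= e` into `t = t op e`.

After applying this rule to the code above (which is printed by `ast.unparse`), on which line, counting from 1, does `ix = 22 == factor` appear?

9

Transformed code:
ix = 16
factor = 35 - (factor == 39)
ix = size
size = size + size
if size >= size:
    print(factor)
    size = size % factor
else:
    ix = 22 == factor
handle(size)
ix = ix + (factor + ix)
size = ix - ix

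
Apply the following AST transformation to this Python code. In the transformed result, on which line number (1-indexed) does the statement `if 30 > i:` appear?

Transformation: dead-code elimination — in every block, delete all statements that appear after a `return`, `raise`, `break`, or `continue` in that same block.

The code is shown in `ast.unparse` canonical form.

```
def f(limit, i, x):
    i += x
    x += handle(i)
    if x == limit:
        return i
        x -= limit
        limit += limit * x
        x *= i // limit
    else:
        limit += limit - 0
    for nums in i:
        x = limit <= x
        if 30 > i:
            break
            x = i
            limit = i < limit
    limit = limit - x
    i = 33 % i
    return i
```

10

Transformed code:
def f(limit, i, x):
    i += x
    x += handle(i)
    if x == limit:
        return i
    else:
        limit += limit - 0
    for nums in i:
        x = limit <= x
        if 30 > i:
            break
    limit = limit - x
    i = 33 % i
    return i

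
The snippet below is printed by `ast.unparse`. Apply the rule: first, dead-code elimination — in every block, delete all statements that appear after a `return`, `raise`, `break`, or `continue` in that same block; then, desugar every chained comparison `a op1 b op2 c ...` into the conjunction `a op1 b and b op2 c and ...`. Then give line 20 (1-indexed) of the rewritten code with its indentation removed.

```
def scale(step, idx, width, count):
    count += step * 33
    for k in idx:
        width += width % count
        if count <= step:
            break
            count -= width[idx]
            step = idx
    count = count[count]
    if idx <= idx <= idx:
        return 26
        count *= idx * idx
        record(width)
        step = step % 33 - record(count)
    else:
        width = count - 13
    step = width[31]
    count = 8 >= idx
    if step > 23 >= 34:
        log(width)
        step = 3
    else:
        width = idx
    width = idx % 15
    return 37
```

Transformed code:
def scale(step, idx, width, count):
    count += step * 33
    for k in idx:
        width += width % count
        if count <= step:
            break
    count = count[count]
    if idx <= idx and idx <= idx:
        return 26
    else:
        width = count - 13
    step = width[31]
    count = 8 >= idx
    if step > 23 and 23 >= 34:
        log(width)
        step = 3
    else:
        width = idx
    width = idx % 15
    return 37

return 37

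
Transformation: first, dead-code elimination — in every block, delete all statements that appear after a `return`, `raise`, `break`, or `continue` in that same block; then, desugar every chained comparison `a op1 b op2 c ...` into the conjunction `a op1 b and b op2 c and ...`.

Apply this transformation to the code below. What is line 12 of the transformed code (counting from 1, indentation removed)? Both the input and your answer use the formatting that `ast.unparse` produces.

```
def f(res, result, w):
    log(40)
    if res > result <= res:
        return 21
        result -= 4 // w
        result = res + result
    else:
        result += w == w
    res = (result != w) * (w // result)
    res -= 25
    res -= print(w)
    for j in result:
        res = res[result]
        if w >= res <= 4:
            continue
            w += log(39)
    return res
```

Transformed code:
def f(res, result, w):
    log(40)
    if res > result and result <= res:
        return 21
    else:
        result += w == w
    res = (result != w) * (w // result)
    res -= 25
    res -= print(w)
    for j in result:
        res = res[result]
        if w >= res and res <= 4:
            continue
    return res

if w >= res and res <= 4:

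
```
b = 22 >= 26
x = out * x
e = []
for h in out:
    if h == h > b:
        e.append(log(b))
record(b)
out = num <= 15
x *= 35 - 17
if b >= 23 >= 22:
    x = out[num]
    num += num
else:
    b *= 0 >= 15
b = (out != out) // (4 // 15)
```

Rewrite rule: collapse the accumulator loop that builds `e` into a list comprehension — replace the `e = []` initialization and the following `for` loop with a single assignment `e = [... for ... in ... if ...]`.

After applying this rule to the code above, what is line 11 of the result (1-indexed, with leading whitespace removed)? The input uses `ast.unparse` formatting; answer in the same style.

Transformed code:
b = 22 >= 26
x = out * x
e = [log(b) for h in out if h == h > b]
record(b)
out = num <= 15
x *= 35 - 17
if b >= 23 >= 22:
    x = out[num]
    num += num
else:
    b *= 0 >= 15
b = (out != out) // (4 // 15)

b *= 0 >= 15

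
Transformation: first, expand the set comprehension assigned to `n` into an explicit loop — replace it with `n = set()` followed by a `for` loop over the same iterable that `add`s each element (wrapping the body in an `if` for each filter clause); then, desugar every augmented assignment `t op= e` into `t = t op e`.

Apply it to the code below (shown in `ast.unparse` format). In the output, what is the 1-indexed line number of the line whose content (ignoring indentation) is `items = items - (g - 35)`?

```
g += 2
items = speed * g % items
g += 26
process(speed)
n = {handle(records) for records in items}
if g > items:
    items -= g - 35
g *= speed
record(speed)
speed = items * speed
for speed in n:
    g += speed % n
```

9

Transformed code:
g = g + 2
items = speed * g % items
g = g + 26
process(speed)
n = set()
for records in items:
    n.add(handle(records))
if g > items:
    items = items - (g - 35)
g = g * speed
record(speed)
speed = items * speed
for speed in n:
    g = g + speed % n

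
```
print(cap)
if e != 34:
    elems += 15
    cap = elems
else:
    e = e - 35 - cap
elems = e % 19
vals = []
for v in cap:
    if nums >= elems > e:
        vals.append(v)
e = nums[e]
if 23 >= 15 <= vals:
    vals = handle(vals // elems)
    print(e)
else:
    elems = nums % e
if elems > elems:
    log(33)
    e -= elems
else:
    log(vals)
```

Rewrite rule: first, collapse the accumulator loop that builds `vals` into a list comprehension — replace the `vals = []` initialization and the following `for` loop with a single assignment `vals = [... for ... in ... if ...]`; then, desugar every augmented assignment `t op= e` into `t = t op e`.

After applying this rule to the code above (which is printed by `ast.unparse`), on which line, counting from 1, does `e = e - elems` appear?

Transformed code:
print(cap)
if e != 34:
    elems = elems + 15
    cap = elems
else:
    e = e - 35 - cap
elems = e % 19
vals = [v for v in cap if nums >= elems > e]
e = nums[e]
if 23 >= 15 <= vals:
    vals = handle(vals // elems)
    print(e)
else:
    elems = nums % e
if elems > elems:
    log(33)
    e = e - elems
else:
    log(vals)

17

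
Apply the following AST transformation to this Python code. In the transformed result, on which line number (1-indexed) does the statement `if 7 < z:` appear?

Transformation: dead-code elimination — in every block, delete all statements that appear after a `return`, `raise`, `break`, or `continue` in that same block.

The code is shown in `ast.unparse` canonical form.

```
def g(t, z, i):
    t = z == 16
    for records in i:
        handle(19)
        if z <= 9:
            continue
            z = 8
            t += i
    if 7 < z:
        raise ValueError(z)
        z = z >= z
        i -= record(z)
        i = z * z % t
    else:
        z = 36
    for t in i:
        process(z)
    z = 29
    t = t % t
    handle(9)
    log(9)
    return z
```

7

Transformed code:
def g(t, z, i):
    t = z == 16
    for records in i:
        handle(19)
        if z <= 9:
            continue
    if 7 < z:
        raise ValueError(z)
    else:
        z = 36
    for t in i:
        process(z)
    z = 29
    t = t % t
    handle(9)
    log(9)
    return z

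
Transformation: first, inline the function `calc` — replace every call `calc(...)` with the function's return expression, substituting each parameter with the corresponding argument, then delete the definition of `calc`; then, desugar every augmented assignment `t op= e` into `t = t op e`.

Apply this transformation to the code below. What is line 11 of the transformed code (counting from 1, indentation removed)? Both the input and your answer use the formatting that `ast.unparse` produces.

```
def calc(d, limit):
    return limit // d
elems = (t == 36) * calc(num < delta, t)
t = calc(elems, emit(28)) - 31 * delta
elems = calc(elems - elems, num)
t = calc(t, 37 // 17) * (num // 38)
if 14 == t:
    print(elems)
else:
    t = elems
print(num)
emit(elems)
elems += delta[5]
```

elems = elems + delta[5]

Transformed code:
elems = (t == 36) * (t // (num < delta))
t = emit(28) // elems - 31 * delta
elems = num // (elems - elems)
t = 37 // 17 // t * (num // 38)
if 14 == t:
    print(elems)
else:
    t = elems
print(num)
emit(elems)
elems = elems + delta[5]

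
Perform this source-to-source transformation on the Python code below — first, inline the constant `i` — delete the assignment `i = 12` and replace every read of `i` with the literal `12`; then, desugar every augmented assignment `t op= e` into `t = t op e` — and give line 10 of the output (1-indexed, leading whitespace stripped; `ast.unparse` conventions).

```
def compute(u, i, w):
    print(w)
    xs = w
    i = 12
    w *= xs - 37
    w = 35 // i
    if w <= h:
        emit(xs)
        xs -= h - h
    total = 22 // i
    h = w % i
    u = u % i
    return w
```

h = w % 12

Transformed code:
def compute(u, i, w):
    print(w)
    xs = w
    w = w * (xs - 37)
    w = 35 // 12
    if w <= h:
        emit(xs)
        xs = xs - (h - h)
    total = 22 // 12
    h = w % 12
    u = u % 12
    return w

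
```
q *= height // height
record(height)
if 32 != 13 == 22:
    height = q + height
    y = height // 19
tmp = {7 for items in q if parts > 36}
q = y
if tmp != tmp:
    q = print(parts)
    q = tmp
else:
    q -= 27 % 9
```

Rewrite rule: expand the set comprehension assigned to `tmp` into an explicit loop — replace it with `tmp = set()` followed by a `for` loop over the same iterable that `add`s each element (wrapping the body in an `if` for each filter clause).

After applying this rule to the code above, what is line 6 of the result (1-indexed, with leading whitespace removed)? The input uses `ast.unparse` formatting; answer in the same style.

Transformed code:
q *= height // height
record(height)
if 32 != 13 == 22:
    height = q + height
    y = height // 19
tmp = set()
for items in q:
    if parts > 36:
        tmp.add(7)
q = y
if tmp != tmp:
    q = print(parts)
    q = tmp
else:
    q -= 27 % 9

tmp = set()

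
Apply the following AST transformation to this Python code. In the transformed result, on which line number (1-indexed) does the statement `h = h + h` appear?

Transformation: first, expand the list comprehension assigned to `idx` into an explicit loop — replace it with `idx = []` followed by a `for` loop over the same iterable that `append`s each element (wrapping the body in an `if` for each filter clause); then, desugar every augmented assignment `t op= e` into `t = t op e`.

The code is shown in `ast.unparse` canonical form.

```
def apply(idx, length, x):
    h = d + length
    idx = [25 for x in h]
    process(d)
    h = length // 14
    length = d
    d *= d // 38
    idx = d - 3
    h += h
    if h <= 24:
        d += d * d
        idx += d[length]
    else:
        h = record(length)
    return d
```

Transformed code:
def apply(idx, length, x):
    h = d + length
    idx = []
    for x in h:
        idx.append(25)
    process(d)
    h = length // 14
    length = d
    d = d * (d // 38)
    idx = d - 3
    h = h + h
    if h <= 24:
        d = d + d * d
        idx = idx + d[length]
    else:
        h = record(length)
    return d

11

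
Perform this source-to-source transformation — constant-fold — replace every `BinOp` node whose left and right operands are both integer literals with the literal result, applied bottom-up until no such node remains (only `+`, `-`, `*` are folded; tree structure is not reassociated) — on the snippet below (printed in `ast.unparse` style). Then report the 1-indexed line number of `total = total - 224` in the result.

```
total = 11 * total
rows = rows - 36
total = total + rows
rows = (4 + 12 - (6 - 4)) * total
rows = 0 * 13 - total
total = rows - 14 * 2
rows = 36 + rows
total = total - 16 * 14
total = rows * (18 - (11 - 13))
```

8

Transformed code:
total = 11 * total
rows = rows - 36
total = total + rows
rows = 14 * total
rows = 0 - total
total = rows - 28
rows = 36 + rows
total = total - 224
total = rows * 20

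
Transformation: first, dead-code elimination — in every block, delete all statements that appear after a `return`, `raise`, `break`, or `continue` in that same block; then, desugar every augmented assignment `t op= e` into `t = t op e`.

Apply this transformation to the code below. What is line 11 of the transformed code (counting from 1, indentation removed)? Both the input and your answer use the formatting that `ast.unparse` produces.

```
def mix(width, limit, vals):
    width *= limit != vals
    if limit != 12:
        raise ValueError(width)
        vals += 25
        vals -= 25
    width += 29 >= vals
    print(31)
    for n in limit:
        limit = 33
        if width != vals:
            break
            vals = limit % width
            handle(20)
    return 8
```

Transformed code:
def mix(width, limit, vals):
    width = width * (limit != vals)
    if limit != 12:
        raise ValueError(width)
    width = width + (29 >= vals)
    print(31)
    for n in limit:
        limit = 33
        if width != vals:
            break
    return 8

return 8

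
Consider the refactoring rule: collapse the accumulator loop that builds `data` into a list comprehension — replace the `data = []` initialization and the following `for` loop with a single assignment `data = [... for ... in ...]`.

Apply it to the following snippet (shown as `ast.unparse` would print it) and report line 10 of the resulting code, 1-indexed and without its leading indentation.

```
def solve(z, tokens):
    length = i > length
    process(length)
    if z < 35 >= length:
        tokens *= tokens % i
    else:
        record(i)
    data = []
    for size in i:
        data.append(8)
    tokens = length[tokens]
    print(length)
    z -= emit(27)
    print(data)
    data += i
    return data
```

Transformed code:
def solve(z, tokens):
    length = i > length
    process(length)
    if z < 35 >= length:
        tokens *= tokens % i
    else:
        record(i)
    data = [8 for size in i]
    tokens = length[tokens]
    print(length)
    z -= emit(27)
    print(data)
    data += i
    return data

print(length)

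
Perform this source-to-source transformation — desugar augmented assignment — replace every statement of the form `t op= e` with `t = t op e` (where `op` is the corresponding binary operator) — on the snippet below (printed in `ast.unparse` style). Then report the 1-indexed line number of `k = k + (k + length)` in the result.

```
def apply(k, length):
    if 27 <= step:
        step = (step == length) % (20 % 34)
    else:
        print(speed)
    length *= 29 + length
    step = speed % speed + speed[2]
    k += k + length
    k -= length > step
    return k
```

8

Transformed code:
def apply(k, length):
    if 27 <= step:
        step = (step == length) % (20 % 34)
    else:
        print(speed)
    length = length * (29 + length)
    step = speed % speed + speed[2]
    k = k + (k + length)
    k = k - (length > step)
    return k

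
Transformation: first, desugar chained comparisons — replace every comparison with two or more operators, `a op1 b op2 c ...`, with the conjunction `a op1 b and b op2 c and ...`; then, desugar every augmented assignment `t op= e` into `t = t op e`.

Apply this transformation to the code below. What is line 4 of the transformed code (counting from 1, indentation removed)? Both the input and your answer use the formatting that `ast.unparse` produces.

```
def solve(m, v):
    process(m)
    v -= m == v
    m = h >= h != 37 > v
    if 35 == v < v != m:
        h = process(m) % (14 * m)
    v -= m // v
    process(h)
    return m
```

Transformed code:
def solve(m, v):
    process(m)
    v = v - (m == v)
    m = h >= h and h != 37 and (37 > v)
    if 35 == v and v < v and (v != m):
        h = process(m) % (14 * m)
    v = v - m // v
    process(h)
    return m

m = h >= h and h != 37 and (37 > v)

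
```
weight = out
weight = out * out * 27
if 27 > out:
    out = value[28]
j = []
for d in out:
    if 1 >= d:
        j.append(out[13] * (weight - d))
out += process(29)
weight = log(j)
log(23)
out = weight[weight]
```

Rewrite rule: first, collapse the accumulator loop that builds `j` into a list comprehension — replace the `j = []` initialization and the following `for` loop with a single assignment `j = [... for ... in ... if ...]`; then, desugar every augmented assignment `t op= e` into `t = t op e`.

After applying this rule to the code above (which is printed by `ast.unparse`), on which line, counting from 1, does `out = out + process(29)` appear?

6

Transformed code:
weight = out
weight = out * out * 27
if 27 > out:
    out = value[28]
j = [out[13] * (weight - d) for d in out if 1 >= d]
out = out + process(29)
weight = log(j)
log(23)
out = weight[weight]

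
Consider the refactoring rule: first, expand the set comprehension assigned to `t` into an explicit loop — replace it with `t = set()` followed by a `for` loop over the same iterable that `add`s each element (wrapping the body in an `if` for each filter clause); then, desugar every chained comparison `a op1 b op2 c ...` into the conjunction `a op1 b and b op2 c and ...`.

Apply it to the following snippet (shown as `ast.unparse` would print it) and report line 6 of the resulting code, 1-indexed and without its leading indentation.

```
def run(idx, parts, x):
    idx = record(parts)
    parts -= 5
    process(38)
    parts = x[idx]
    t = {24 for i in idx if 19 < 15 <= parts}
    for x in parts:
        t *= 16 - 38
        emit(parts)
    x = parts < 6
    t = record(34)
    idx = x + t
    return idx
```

Transformed code:
def run(idx, parts, x):
    idx = record(parts)
    parts -= 5
    process(38)
    parts = x[idx]
    t = set()
    for i in idx:
        if 19 < 15 and 15 <= parts:
            t.add(24)
    for x in parts:
        t *= 16 - 38
        emit(parts)
    x = parts < 6
    t = record(34)
    idx = x + t
    return idx

t = set()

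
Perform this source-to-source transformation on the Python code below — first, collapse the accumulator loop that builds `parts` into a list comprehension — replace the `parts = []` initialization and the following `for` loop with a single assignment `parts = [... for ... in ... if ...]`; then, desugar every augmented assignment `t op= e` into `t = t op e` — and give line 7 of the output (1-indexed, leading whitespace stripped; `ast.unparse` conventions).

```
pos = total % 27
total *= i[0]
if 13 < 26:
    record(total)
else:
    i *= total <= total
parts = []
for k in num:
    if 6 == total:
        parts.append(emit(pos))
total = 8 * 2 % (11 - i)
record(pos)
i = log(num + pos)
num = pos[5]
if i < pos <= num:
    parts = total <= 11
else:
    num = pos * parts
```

parts = [emit(pos) for k in num if 6 == total]

Transformed code:
pos = total % 27
total = total * i[0]
if 13 < 26:
    record(total)
else:
    i = i * (total <= total)
parts = [emit(pos) for k in num if 6 == total]
total = 8 * 2 % (11 - i)
record(pos)
i = log(num + pos)
num = pos[5]
if i < pos <= num:
    parts = total <= 11
else:
    num = pos * parts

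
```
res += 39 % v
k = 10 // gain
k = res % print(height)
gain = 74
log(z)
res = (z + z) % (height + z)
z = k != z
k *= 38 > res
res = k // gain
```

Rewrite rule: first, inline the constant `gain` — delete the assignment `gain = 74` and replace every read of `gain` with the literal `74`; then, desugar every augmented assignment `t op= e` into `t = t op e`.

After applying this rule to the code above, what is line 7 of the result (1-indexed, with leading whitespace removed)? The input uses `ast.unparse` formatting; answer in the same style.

Transformed code:
res = res + 39 % v
k = 10 // 74
k = res % print(height)
log(z)
res = (z + z) % (height + z)
z = k != z
k = k * (38 > res)
res = k // 74

k = k * (38 > res)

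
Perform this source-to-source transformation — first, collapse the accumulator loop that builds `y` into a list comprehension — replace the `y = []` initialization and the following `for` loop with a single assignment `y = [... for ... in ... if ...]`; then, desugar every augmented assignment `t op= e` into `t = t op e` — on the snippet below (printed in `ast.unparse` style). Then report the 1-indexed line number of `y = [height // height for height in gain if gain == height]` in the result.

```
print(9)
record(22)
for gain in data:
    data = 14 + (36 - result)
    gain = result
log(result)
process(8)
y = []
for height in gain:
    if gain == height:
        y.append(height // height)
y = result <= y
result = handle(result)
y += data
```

8

Transformed code:
print(9)
record(22)
for gain in data:
    data = 14 + (36 - result)
    gain = result
log(result)
process(8)
y = [height // height for height in gain if gain == height]
y = result <= y
result = handle(result)
y = y + data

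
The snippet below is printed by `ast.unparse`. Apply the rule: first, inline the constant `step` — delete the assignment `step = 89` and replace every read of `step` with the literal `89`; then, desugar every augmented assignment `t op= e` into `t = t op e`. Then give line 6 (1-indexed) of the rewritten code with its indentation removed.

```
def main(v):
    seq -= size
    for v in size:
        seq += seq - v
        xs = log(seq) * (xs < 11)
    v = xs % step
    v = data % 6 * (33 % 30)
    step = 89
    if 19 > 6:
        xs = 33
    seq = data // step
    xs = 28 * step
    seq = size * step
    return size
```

v = xs % 89

Transformed code:
def main(v):
    seq = seq - size
    for v in size:
        seq = seq + (seq - v)
        xs = log(seq) * (xs < 11)
    v = xs % 89
    v = data % 6 * (33 % 30)
    if 19 > 6:
        xs = 33
    seq = data // 89
    xs = 28 * 89
    seq = size * 89
    return size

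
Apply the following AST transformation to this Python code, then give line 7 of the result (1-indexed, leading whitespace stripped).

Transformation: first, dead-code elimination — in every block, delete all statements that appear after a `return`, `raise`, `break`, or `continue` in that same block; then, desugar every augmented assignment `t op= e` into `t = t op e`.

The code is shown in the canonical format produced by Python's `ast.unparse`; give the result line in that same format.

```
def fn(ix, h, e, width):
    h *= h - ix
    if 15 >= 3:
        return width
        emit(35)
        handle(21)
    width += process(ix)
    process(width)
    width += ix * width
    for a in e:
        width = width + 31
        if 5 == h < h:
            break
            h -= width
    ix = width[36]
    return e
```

Transformed code:
def fn(ix, h, e, width):
    h = h * (h - ix)
    if 15 >= 3:
        return width
    width = width + process(ix)
    process(width)
    width = width + ix * width
    for a in e:
        width = width + 31
        if 5 == h < h:
            break
    ix = width[36]
    return e

width = width + ix * width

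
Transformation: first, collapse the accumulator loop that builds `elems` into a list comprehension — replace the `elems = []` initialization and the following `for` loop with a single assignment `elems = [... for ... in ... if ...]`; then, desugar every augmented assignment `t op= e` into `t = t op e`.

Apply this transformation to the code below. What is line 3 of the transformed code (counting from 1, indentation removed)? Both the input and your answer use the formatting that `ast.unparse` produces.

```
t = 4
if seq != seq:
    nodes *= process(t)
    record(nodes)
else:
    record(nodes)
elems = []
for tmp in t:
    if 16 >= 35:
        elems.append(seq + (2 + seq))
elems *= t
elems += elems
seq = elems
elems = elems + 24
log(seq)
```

Transformed code:
t = 4
if seq != seq:
    nodes = nodes * process(t)
    record(nodes)
else:
    record(nodes)
elems = [seq + (2 + seq) for tmp in t if 16 >= 35]
elems = elems * t
elems = elems + elems
seq = elems
elems = elems + 24
log(seq)

nodes = nodes * process(t)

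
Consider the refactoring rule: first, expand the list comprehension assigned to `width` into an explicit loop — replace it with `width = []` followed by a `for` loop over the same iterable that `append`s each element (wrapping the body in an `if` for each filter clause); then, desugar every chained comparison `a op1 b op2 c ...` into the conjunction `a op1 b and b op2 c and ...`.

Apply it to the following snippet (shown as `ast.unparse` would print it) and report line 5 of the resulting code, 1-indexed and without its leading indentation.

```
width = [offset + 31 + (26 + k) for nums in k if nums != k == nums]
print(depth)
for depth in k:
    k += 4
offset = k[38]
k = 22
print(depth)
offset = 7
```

Transformed code:
width = []
for nums in k:
    if nums != k and k == nums:
        width.append(offset + 31 + (26 + k))
print(depth)
for depth in k:
    k += 4
offset = k[38]
k = 22
print(depth)
offset = 7

print(depth)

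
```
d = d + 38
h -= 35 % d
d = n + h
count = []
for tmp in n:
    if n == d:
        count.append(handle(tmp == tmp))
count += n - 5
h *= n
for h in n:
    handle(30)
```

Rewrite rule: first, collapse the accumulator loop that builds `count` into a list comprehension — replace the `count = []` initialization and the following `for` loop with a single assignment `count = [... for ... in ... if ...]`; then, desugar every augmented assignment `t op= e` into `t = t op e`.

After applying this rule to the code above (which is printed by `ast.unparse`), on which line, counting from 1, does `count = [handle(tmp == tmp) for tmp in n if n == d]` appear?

4

Transformed code:
d = d + 38
h = h - 35 % d
d = n + h
count = [handle(tmp == tmp) for tmp in n if n == d]
count = count + (n - 5)
h = h * n
for h in n:
    handle(30)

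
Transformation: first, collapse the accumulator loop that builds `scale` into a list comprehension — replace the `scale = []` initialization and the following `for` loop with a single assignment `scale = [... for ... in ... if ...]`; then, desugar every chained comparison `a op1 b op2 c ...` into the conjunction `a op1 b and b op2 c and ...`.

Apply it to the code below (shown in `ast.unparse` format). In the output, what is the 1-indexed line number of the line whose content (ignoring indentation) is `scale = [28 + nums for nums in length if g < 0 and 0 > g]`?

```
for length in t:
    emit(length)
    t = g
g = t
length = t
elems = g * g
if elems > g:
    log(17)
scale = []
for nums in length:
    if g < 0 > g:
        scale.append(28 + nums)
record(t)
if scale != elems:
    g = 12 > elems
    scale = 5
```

9

Transformed code:
for length in t:
    emit(length)
    t = g
g = t
length = t
elems = g * g
if elems > g:
    log(17)
scale = [28 + nums for nums in length if g < 0 and 0 > g]
record(t)
if scale != elems:
    g = 12 > elems
    scale = 5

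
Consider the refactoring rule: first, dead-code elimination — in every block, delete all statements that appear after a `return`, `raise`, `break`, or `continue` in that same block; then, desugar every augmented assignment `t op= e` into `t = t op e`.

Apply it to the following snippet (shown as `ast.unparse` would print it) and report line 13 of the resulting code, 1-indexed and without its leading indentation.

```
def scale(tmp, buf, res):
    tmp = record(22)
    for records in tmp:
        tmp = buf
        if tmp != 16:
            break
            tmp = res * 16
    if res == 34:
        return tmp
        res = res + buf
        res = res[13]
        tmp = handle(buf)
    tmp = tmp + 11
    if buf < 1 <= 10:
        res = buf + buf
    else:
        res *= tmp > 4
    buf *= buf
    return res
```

Transformed code:
def scale(tmp, buf, res):
    tmp = record(22)
    for records in tmp:
        tmp = buf
        if tmp != 16:
            break
    if res == 34:
        return tmp
    tmp = tmp + 11
    if buf < 1 <= 10:
        res = buf + buf
    else:
        res = res * (tmp > 4)
    buf = buf * buf
    return res

res = res * (tmp > 4)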